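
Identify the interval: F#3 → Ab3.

F to A spans three letter names (F-G-A): a third.
A major third would be 4 semitones; F#3 to Ab3 is 2, two semitones narrower, so the interval is diminished.

diminished third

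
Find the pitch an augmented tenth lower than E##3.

Three letters down from E (plus an octave) reaches C.
An augmented tenth is 17 semitones; 17 semitones down from E##3 gives C#2.

C#2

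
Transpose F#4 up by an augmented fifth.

C##5

Five letter names up from F: C.
An augmented fifth spans 8 semitones, so from F#4 the target pitch is C##5.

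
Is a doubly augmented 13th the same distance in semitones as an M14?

A doubly augmented thirteenth = 23 semitones = a major fourteenth; enharmonically equal.

Yes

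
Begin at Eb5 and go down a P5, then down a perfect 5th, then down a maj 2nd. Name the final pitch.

A perfect fifth down from Eb5 is Ab4.
Down a perfect fifth from Ab4: Db4 (7 semitones down).
Db4 down a major second → Cb4 (2 semitones).

Cb4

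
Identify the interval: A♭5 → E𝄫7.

A to E spans five letter names (A-B-C-D-E), plus an octave, so the interval is some kind of twelfth.
Ab5 to Ebb7 spans 18 semitones — one semitone narrower than the perfect twelfth (19) — giving a diminished twelfth.
(Equivalently, a compound diminished fifth: a diminished fifth plus an octave.)

d12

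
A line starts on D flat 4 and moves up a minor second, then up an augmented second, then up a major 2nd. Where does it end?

G 4

A minor second up from Db4 is Ebb4.
Up an augmented second from Ebb4: F4 (3 semitones up).
F4 up a major second → G4 (2 semitones).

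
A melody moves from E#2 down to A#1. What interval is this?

perfect fifth

Descending from E#2 to A#1 is the same interval as ascending A#1 to E#2.
A to E spans five letter names (A-B-C-D-E) — that makes it a fifth of some quality.
Counting semitones, A#1→E#2 is 7, which is the perfect fifth.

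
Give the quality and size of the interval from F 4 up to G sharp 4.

F to G spans two letter names (F-G): a second.
F4 to G#4 spans 3 semitones — one semitone wider than the major second (2) — giving an augmented second.

augmented 2nd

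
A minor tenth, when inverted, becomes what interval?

major sixth

First reduce the compound minor tenth to its simple form, a minor third.
Interval numbers invert to sum to nine: 3 + 6 = 9, so a third inverts to a sixth.
Quality inverts too: minor becomes major. That makes the inversion a major sixth.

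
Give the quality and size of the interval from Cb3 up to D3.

augmented second

C to D spans two letter names (C-D) — that makes it a second of some quality.
The major second is 2 semitones; here we have 3, one semitone wider: augmented.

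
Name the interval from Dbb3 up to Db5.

augmented fifteenth

D to D is the same letter name, plus 2 octaves — that makes it a fifteenth of some quality.
The perfect fifteenth is 24 semitones; here we have 25, one semitone wider: augmented.
(Equivalently, a compound augmented octave: an augmented octave plus an octave.)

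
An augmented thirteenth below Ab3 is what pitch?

Cbb2

The thirteenth's letter: A down six letter names plus an octave → C.
An augmented thirteenth is 22 semitones; 22 semitones down from Ab3 gives Cbb2.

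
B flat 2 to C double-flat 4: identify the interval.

B to C spans two letter names (B-C), plus an octave: a ninth.
Bb2 to Cbb4 spans 12 semitones — two semitones narrower than the major ninth (14) — giving a diminished ninth.

diminished ninth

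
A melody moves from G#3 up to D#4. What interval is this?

G to D spans five letter names (G-A-B-C-D): a fifth.
Counting semitones, G#3→D#4 is 7, which is the perfect fifth.

perfect fifth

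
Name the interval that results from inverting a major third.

Inverted interval numbers add to nine, so a third pairs with a sixth (3 + 6 = 9).
And major becomes minor under inversion, so we get a minor sixth.

minor sixth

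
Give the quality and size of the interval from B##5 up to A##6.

B to A spans seven letter names (B-C-D-E-F-G-A): a seventh.
A major seventh would be 11 semitones, but B##5 to A##6 is 10 — one semitone narrower, making it a minor seventh.

minor 7th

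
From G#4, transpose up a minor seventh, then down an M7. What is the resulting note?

Up a minor seventh from G#4: F#5 (10 semitones up).
A major seventh down from F#5 is G4.

G4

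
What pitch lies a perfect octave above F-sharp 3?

An octave keeps the letter name F, an octave up from F.
Moving 12 semitones up from F#3 (the size of a perfect octave) reaches F#4.

F-sharp 4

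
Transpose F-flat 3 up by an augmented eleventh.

Counting four letter names plus an octave up from F lands on B.
An augmented eleventh spans 18 semitones, so from Fb3 the target pitch is Bb4.

B-flat 4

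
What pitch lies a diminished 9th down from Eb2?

The ninth's letter: E down two letter names plus an octave → D.
A diminished ninth is 12 semitones; 12 semitones down from Eb2 gives D#1.

D#1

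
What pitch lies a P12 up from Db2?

The twelfth's letter: D up five letter names plus an octave → A.
Moving 19 semitones up from Db2 (the size of a perfect twelfth) reaches Ab3.

Ab3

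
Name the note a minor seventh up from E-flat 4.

Counting seven letter names up from E lands on D.
A minor seventh is 10 semitones; 10 semitones up from Eb4 gives Db5.

D-flat 5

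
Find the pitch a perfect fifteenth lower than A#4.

A fifteenth keeps the letter name A, two octaves down from A.
A perfect fifteenth is 24 semitones; 24 semitones down from A#4 gives A#2.

A#2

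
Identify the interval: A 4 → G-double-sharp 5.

augmented 7th

A to G spans seven letter names (A-B-C-D-E-F-G), so the interval is some kind of seventh.
The major seventh is 11 semitones; here we have 12, one semitone wider: augmented.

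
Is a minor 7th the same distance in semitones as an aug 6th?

A minor seventh spans 10 semitones, and an augmented sixth also spans 10 semitones — they're enharmonic.

Yes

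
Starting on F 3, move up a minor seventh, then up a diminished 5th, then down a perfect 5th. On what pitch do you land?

E double-flat 4

Up a minor seventh from F3: Eb4 (10 semitones up).
Eb4 up a diminished fifth → Bbb4 (6 semitones).
Down a perfect fifth from Bbb4: Ebb4 (7 semitones down).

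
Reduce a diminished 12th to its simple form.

diminished fifth

Take out an octave (7 from the number): 12 − 7 = 5.
Quality carries through unchanged, so the simple form is a diminished fifth.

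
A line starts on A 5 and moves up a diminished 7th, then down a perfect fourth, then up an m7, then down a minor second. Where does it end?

A5 up a diminished seventh → Gb6 (9 semitones).
A perfect fourth down from Gb6 is Db6.
Db6 up a minor seventh → Cb7 (10 semitones).
Down a minor second from Cb7: Bb6 (1 semitone down).

B flat 6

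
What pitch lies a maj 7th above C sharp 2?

Counting seven letter names up from C lands on B.
A major seventh is 11 semitones; 11 semitones up from C#2 gives B#2.

B sharp 2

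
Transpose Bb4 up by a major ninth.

The ninth's letter: B up two letter names plus an octave → C.
A major ninth spans 14 semitones, so from Bb4 the target pitch is C6.

C6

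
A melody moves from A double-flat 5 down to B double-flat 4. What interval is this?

Descending from Abb5 to Bbb4 is the same interval as ascending Bbb4 to Abb5.
B to A spans seven letter names (B-C-D-E-F-G-A), so the interval is some kind of seventh.
A major seventh would be 11 semitones, but Bbb4 to Abb5 is 10 — one semitone narrower, making it a minor seventh.

minor seventh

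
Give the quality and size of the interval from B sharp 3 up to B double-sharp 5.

A15

B to B is the same letter name, plus 2 octaves: a fifteenth.
The perfect fifteenth is 24 semitones; here we have 25, one semitone wider: augmented.
(Equivalently, a compound augmented octave: an augmented octave plus an octave.)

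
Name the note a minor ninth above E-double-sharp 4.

Counting two letter names plus an octave up from E lands on F.
A minor ninth spans 13 semitones, so from E##4 the target pitch is F##5.

F-double-sharp 5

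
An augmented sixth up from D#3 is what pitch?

B##3

The sixth takes the letter from D up to B.
An augmented sixth spans 10 semitones, so from D#3 the target pitch is B##3.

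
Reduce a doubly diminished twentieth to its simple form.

Each octave removed subtracts seven from the number: 20 − 14 = 6.
So a doubly diminished twentieth is 2 octaves plus a doubly diminished sixth. The quality is unchanged.

doubly diminished 6th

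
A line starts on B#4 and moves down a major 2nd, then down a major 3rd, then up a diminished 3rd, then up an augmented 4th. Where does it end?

D5

B#4 down a major second → A#4 (2 semitones).
Down a major third from A#4: F#4 (4 semitones down).
Up a diminished third from F#4: Ab4 (2 semitones up).
An augmented fourth up from Ab4 is D5.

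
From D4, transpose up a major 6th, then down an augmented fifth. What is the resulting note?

Up a major sixth from D4: B4 (9 semitones up).
B4 down an augmented fifth → Eb4 (8 semitones).

Eb4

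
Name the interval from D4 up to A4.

perfect fifth

D to A spans five letter names (D-E-F-G-A): a fifth.
Counting semitones, D4→A4 is 7, which is the perfect fifth.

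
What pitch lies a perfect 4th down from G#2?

Counting four letter names down from G lands on D.
A perfect fourth spans 5 semitones, so from G#2 the target pitch is D#2.

D#2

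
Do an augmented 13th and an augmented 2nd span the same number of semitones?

An augmented thirteenth is 22 semitones but an augmented second is 3 semitones — different sizes.

No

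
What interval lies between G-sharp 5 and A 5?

G to A spans two letter names (G-A) — that makes it a second of some quality.
G#5 to A5 is 1 semitone, a half step short of the major second (2), so this is minor.

minor second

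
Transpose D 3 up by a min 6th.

B flat 3

The sixth takes the letter from D up to B.
A minor sixth spans 8 semitones, so from D3 the target pitch is Bb3.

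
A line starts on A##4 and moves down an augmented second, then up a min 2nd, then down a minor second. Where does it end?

An augmented second down from A##4 is G#4.
G#4 up a minor second → A4 (1 semitone).
A minor second down from A4 is G#4.

G#4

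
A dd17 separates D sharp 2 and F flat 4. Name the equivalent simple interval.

doubly diminished 3rd

Take out 2 octaves (14 from the number): 17 − 14 = 3.
So a doubly diminished seventeenth is 2 octaves plus a doubly diminished third. The quality is unchanged.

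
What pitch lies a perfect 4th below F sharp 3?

C sharp 3

Counting four letter names down from F lands on C.
A perfect fourth spans 5 semitones, so from F#3 the target pitch is C#3.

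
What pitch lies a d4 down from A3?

The fourth takes the letter from A down to E.
Moving 4 semitones down from A3 (the size of a diminished fourth) reaches E#3.

E#3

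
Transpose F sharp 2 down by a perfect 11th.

The eleventh's letter: F down four letter names plus an octave → C.
Moving 17 semitones down from F#2 (the size of a perfect eleventh) reaches C#1.

C sharp 1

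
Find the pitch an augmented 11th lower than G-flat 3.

D-double-flat 2

Counting four letter names plus an octave down from G lands on D.
An augmented eleventh spans 18 semitones, so from Gb3 the target pitch is Dbb2.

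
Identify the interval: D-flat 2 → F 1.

Descending from Db2 to F1 is the same interval as ascending F1 to Db2.
F to D spans six letter names (F-G-A-B-C-D), so the interval is some kind of sixth.
A major sixth would be 9 semitones, but F1 to Db2 is 8 — one semitone narrower, making it a minor sixth.

minor sixth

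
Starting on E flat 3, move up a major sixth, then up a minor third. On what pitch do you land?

Eb3 up a major sixth → C4 (9 semitones).
A minor third up from C4 is Eb4.

E flat 4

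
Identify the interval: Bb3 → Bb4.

B to B is the same letter name, plus an octave — that makes it an octave of some quality.
Bb3 to Bb4 is 12 semitones, matching the perfect octave exactly, so the quality is perfect.

perfect 8th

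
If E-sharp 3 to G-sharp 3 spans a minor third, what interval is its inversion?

Interval numbers invert to sum to nine: 3 + 6 = 9, so a third inverts to a sixth.
Quality inverts too: minor becomes major. That makes the inversion a major sixth.

M6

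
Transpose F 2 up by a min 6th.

D-flat 3

The sixth takes the letter from F up to D.
A minor sixth spans 8 semitones, so from F2 the target pitch is Db3.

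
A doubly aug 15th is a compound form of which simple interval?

doubly augmented octave

Take out an octave (7 from the number): 15 − 7 = 8.
So a doubly augmented fifteenth is an octave plus a doubly augmented octave. The quality is unchanged.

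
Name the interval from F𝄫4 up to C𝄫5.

perfect 5th

F to C spans five letter names (F-G-A-B-C): a fifth.
The perfect fifth spans 7 semitones, and Fbb4 to Cbb5 is exactly 7 semitones — so this is a perfect fifth.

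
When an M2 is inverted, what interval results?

The rule of nine gives the new number: 9 − 2 = 7, so a second becomes a seventh.
Quality inverts too: major becomes minor. That makes the inversion a minor seventh.

minor seventh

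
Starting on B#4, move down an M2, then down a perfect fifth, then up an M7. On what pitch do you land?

C##5

A major second down from B#4 is A#4.
A perfect fifth down from A#4 is D#4.
Up a major seventh from D#4: C##5 (11 semitones up).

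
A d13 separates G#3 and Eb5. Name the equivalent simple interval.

Take out an octave (7 from the number): 13 − 7 = 6.
Quality carries through unchanged, so the simple form is a diminished sixth.

diminished 6th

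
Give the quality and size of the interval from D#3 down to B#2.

Descending from D#3 to B#2 is the same interval as ascending B#2 to D#3.
B to D spans three letter names (B-C-D) — that makes it a third of some quality.
A major third would be 4 semitones, but B#2 to D#3 is 3 — one semitone narrower, making it a minor third.

minor third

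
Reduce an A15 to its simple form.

augmented 8th

Subtracting seven from the interval number removes an octave: 15 − 7 = 8.
Quality carries through unchanged, so the simple form is an augmented octave.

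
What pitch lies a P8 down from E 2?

E 1

The letter stays E (same as the start), shifted an octave down.
A perfect octave spans 12 semitones, so from E2 the target pitch is E1.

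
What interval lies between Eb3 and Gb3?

minor third

E to G spans three letter names (E-F-G), so the interval is some kind of third.
Eb3 to Gb3 is 3 semitones, a half step short of the major third (4), so this is minor.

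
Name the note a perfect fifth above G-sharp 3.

The fifth takes the letter from G up to D.
A perfect fifth spans 7 semitones, so from G#3 the target pitch is D#4.

D-sharp 4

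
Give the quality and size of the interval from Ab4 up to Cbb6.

diminished 10th

A to C spans three letter names (A-B-C), plus an octave, so the interval is some kind of tenth.
Ab4 to Cbb6 spans 14 semitones — two semitones narrower than the major tenth (16) — giving a diminished tenth.
(Equivalently, a compound diminished third: a diminished third plus an octave.)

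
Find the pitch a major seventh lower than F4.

Gb3

Counting seven letter names down from F lands on G.
A major seventh is 11 semitones; 11 semitones down from F4 gives Gb3.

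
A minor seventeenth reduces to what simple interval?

Subtracting seven from the interval number removes an octave: 17 − 14 = 3.
Quality carries through unchanged, so the simple form is a minor third.

minor third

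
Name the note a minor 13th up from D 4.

Six letters up from D (plus an octave) reaches B.
Moving 20 semitones up from D4 (the size of a minor thirteenth) reaches Bb5.

B-flat 5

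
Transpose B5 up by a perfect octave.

B6

The letter stays B (same as the start), shifted an octave up.
A perfect octave is 12 semitones; 12 semitones up from B5 gives B6.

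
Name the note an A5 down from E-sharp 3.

A 2

Five letter names down from E: A.
An augmented fifth is 8 semitones; 8 semitones down from E#3 gives A2.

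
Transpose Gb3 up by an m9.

Abb4

The ninth's letter: G up two letter names plus an octave → A.
A minor ninth is 13 semitones; 13 semitones up from Gb3 gives Abb4.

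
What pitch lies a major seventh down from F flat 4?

G double-flat 3

Counting seven letter names down from F lands on G.
Moving 11 semitones down from Fb4 (the size of a major seventh) reaches Gbb3.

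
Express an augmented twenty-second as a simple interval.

Subtracting seven from the interval number removes an octave: 22 − 14 = 8.
That makes an augmented twenty-second a compound augmented octave — 2 octaves plus an augmented octave.

A8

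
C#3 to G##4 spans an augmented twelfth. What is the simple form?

augmented fifth

Subtracting seven from the interval number removes an octave: 12 − 7 = 5.
So an augmented twelfth is an octave plus an augmented fifth. The quality is unchanged.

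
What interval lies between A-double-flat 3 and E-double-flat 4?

A to E spans five letter names (A-B-C-D-E): a fifth.
Abb3 to Ebb4 is 7 semitones, matching the perfect fifth exactly, so the quality is perfect.

perfect fifth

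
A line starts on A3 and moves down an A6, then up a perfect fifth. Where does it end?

Down an augmented sixth from A3: Cb3 (10 semitones down).
Up a perfect fifth from Cb3: Gb3 (7 semitones up).

Gb3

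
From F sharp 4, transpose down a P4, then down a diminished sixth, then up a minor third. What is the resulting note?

G double-sharp 3

A perfect fourth down from F#4 is C#4.
A diminished sixth down from C#4 is E##3.
E##3 up a minor third → G##3 (3 semitones).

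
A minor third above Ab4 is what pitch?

Cb5

Three letter names up from A: C.
A minor third is 3 semitones; 3 semitones up from Ab4 gives Cb5.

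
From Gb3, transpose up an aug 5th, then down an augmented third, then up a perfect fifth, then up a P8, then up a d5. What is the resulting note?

Cbb6

Gb3 up an augmented fifth → D4 (8 semitones).
D4 down an augmented third → Bbb3 (5 semitones).
Bbb3 up a perfect fifth → Fb4 (7 semitones).
A perfect octave up from Fb4 is Fb5.
Up a diminished fifth from Fb5: Cbb6 (6 semitones up).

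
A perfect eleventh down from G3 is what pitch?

D2

Four letters down from G (plus an octave) reaches D.
Moving 17 semitones down from G3 (the size of a perfect eleventh) reaches D2.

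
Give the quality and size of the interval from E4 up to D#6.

E to D spans seven letter names (E-F-G-A-B-C-D), plus an octave, so the interval is some kind of fourteenth.
Counting semitones, E4→D#6 is 23, which is the major fourteenth.
(Equivalently, a compound major seventh: a major seventh plus an octave.)

major 14th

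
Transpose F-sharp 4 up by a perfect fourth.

B 4

Counting four letter names up from F lands on B.
A perfect fourth spans 5 semitones, so from F#4 the target pitch is B4.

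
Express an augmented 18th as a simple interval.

A4

Each octave removed subtracts seven from the number: 18 − 14 = 4.
Quality carries through unchanged, so the simple form is an augmented fourth.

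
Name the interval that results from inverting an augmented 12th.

diminished fourth

First reduce the compound augmented twelfth to its simple form, an augmented fifth.
Inverted interval numbers add to nine, so a fifth pairs with a fourth (5 + 4 = 9).
The quality also flips — augmented becomes diminished — giving a diminished fourth.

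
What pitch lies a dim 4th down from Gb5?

Counting four letter names down from G lands on D.
A diminished fourth is 4 semitones; 4 semitones down from Gb5 gives D5.

D5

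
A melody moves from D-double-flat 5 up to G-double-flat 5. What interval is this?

D to G spans four letter names (D-E-F-G): a fourth.
Dbb5 to Gbb5 is 5 semitones, matching the perfect fourth exactly, so the quality is perfect.

perfect 4th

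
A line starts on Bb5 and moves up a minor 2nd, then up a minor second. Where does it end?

Bb5 up a minor second → Cb6 (1 semitone).
A minor second up from Cb6 is Dbb6.

Dbb6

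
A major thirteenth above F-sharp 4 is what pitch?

D-sharp 6

Counting six letter names plus an octave up from F lands on D.
A major thirteenth spans 21 semitones, so from F#4 the target pitch is D#6.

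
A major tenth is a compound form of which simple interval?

major 3rd

Subtracting seven from the interval number removes an octave: 10 − 7 = 3.
So a major tenth is an octave plus a major third. The quality is unchanged.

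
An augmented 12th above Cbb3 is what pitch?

The twelfth's letter: C up five letter names plus an octave → G.
An augmented twelfth spans 20 semitones, so from Cbb3 the target pitch is Gb4.

Gb4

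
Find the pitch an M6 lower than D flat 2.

Counting six letter names down from D lands on F.
A major sixth spans 9 semitones, so from Db2 the target pitch is Fb1.

F flat 1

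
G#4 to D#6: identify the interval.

perfect twelfth

G to D spans five letter names (G-A-B-C-D), plus an octave — that makes it a twelfth of some quality.
Counting semitones, G#4→D#6 is 19, which is the perfect twelfth.
(Equivalently, a compound perfect fifth: a perfect fifth plus an octave.)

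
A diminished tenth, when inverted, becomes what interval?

First reduce the compound diminished tenth to its simple form, a diminished third.
Inverted interval numbers add to nine, so a third pairs with a sixth (3 + 6 = 9).
Quality inverts too: diminished becomes augmented. That makes the inversion an augmented sixth.

augmented sixth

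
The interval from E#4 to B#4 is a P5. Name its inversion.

The rule of nine gives the new number: 9 − 5 = 4, so a fifth becomes a fourth.
Quality inverts too: perfect stays perfect. That makes the inversion a perfect fourth.

perfect 4th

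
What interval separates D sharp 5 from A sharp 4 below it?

Descending from D#5 to A#4 is the same interval as ascending A#4 to D#5.
A to D spans four letter names (A-B-C-D) — that makes it a fourth of some quality.
A#4 to D#5 is 5 semitones, matching the perfect fourth exactly, so the quality is perfect.

perfect 4th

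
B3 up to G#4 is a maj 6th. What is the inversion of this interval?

m3

The rule of nine gives the new number: 9 − 6 = 3, so a sixth becomes a third.
And major becomes minor under inversion, so we get a minor third.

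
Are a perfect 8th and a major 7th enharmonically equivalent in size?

12 semitones (perfect octave) vs 11 semitones (major seventh): not equal.

No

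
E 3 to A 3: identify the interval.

perfect fourth

E to A spans four letter names (E-F-G-A): a fourth.
Counting semitones, E3→A3 is 5, which is the perfect fourth.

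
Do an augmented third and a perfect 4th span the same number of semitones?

Yes

An augmented third spans 5 semitones, and a perfect fourth also spans 5 semitones — they're enharmonic.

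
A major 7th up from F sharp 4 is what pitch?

E sharp 5

Counting seven letter names up from F lands on E.
A major seventh is 11 semitones; 11 semitones up from F#4 gives E#5.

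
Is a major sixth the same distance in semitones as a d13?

A major sixth spans 9 semitones; a diminished thirteenth spans 19 semitones. They differ by 10.

No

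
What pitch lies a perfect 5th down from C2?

Counting five letter names down from C lands on F.
A perfect fifth is 7 semitones; 7 semitones down from C2 gives F1.

F1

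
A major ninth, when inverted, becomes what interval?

minor 7th

First reduce the compound major ninth to its simple form, a major second.
Inverted interval numbers add to nine, so a second pairs with a seventh (2 + 7 = 9).
The quality also flips — major becomes minor — giving a minor seventh.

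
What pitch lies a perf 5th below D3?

Five letter names down from D: G.
A perfect fifth is 7 semitones; 7 semitones down from D3 gives G2.

G2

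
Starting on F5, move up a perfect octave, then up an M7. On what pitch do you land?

E7

F5 up a perfect octave → F6 (12 semitones).
A major seventh up from F6 is E7.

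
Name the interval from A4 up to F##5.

augmented sixth

A to F spans six letter names (A-B-C-D-E-F): a sixth.
A4 to F##5 spans 10 semitones — one semitone wider than the major sixth (9) — giving an augmented sixth.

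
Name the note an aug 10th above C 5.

E-sharp 6

Counting three letter names plus an octave up from C lands on E.
An augmented tenth is 17 semitones; 17 semitones up from C5 gives E#6.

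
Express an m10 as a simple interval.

minor third

Each octave removed subtracts seven from the number: 10 − 7 = 3.
So a minor tenth is an octave plus a minor third. The quality is unchanged.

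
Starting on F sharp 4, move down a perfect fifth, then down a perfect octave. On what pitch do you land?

Down a perfect fifth from F#4: B3 (7 semitones down).
Down a perfect octave from B3: B2 (12 semitones down).

B 2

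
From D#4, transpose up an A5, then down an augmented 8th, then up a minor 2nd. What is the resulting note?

B3

Up an augmented fifth from D#4: A##4 (8 semitones up).
A##4 down an augmented octave → A#3 (13 semitones).
A minor second up from A#3 is B3.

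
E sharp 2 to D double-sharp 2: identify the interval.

minor second

Descending from E#2 to D##2 is the same interval as ascending D##2 to E#2.
D to E spans two letter names (D-E): a second.
D##2 to E#2 is 1 semitone, a half step short of the major second (2), so this is minor.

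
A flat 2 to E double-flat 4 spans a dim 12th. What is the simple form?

Each octave removed subtracts seven from the number: 12 − 7 = 5.
That makes a diminished twelfth a compound diminished fifth — an octave plus a diminished fifth.

diminished 5th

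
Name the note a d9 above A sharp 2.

The ninth's letter: A up two letter names plus an octave → B.
Moving 12 semitones up from A#2 (the size of a diminished ninth) reaches Bb3.

B flat 3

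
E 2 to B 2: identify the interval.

perfect fifth

E to B spans five letter names (E-F-G-A-B): a fifth.
The perfect fifth spans 7 semitones, and E2 to B2 is exactly 7 semitones — so this is a perfect fifth.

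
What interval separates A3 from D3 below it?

perfect fifth

Descending from A3 to D3 is the same interval as ascending D3 to A3.
D to A spans five letter names (D-E-F-G-A): a fifth.
Counting semitones, D3→A3 is 7, which is the perfect fifth.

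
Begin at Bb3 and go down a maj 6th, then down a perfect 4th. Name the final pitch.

A major sixth down from Bb3 is Db3.
Db3 down a perfect fourth → Ab2 (5 semitones).

Ab2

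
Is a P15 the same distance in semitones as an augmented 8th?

A perfect fifteenth is 24 semitones but an augmented octave is 13 semitones — different sizes.

No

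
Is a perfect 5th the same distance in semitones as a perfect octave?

A perfect fifth is 7 semitones but a perfect octave is 12 semitones — different sizes.

No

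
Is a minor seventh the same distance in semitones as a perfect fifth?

10 semitones (minor seventh) vs 7 semitones (perfect fifth): not equal.

No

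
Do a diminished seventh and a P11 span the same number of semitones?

No

9 semitones (diminished seventh) vs 17 semitones (perfect eleventh): not equal.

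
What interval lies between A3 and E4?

A to E spans five letter names (A-B-C-D-E), so the interval is some kind of fifth.
Counting semitones, A3→E4 is 7, which is the perfect fifth.

perfect fifth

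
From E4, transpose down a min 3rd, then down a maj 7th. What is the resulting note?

D3

E4 down a minor third → C#4 (3 semitones).
A major seventh down from C#4 is D3.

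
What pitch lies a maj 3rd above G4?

Counting three letter names up from G lands on B.
Moving 4 semitones up from G4 (the size of a major third) reaches B4.

B4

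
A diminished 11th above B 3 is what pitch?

E-flat 5

Four letters up from B (plus an octave) reaches E.
A diminished eleventh spans 16 semitones, so from B3 the target pitch is Eb5.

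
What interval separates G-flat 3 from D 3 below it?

diminished fourth

Descending from Gb3 to D3 is the same interval as ascending D3 to Gb3.
D to G spans four letter names (D-E-F-G), so the interval is some kind of fourth.
The perfect fourth is 5 semitones; here we have 4, one semitone narrower: diminished.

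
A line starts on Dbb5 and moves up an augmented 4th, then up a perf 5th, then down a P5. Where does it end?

Gb5

Dbb5 up an augmented fourth → Gb5 (6 semitones).
Up a perfect fifth from Gb5: Db6 (7 semitones up).
Db6 down a perfect fifth → Gb5 (7 semitones).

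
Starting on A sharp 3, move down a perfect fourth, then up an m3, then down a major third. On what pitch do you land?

E 3

Down a perfect fourth from A#3: E#3 (5 semitones down).
Up a minor third from E#3: G#3 (3 semitones up).
G#3 down a major third → E3 (4 semitones).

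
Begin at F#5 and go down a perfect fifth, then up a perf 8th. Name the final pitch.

B5

A perfect fifth down from F#5 is B4.
Up a perfect octave from B4: B5 (12 semitones up).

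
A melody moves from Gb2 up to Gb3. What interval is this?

perfect octave

G to G is the same letter name, plus an octave: an octave.
Counting semitones, Gb2→Gb3 is 12, which is the perfect octave.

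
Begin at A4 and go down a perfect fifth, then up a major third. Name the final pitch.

F#4

A4 down a perfect fifth → D4 (7 semitones).
D4 up a major third → F#4 (4 semitones).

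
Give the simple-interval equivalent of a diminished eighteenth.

d4

Subtracting seven from the interval number removes an octave: 18 − 14 = 4.
That makes a diminished eighteenth a compound diminished fourth — 2 octaves plus a diminished fourth.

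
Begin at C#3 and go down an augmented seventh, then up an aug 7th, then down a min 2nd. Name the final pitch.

An augmented seventh down from C#3 is Db2.
Db2 up an augmented seventh → C#3 (12 semitones).
Down a minor second from C#3: B#2 (1 semitone down).

B#2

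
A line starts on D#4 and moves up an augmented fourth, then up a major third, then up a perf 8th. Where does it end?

D#4 up an augmented fourth → G##4 (6 semitones).
A major third up from G##4 is B##4.
B##4 up a perfect octave → B##5 (12 semitones).

B##5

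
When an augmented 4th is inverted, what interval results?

The rule of nine gives the new number: 9 − 4 = 5, so a fourth becomes a fifth.
And augmented becomes diminished under inversion, so we get a diminished fifth.

diminished 5th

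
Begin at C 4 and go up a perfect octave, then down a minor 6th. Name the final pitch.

Up a perfect octave from C4: C5 (12 semitones up).
Down a minor sixth from C5: E4 (8 semitones down).

E 4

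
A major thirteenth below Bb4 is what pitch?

Db3

Six letters down from B (plus an octave) reaches D.
A major thirteenth is 21 semitones; 21 semitones down from Bb4 gives Db3.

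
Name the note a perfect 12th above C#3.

Counting five letter names plus an octave up from C lands on G.
A perfect twelfth spans 19 semitones, so from C#3 the target pitch is G#4.

G#4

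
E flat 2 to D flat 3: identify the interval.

E to D spans seven letter names (E-F-G-A-B-C-D) — that makes it a seventh of some quality.
At 10 semitones, Eb2→Db3 falls one short of a major seventh: minor.

minor seventh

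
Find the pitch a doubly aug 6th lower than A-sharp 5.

C-flat 5

Counting six letter names down from A lands on C.
A doubly augmented sixth spans 11 semitones, so from A#5 the target pitch is Cb5.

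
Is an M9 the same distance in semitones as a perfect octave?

No

14 semitones (major ninth) vs 12 semitones (perfect octave): not equal.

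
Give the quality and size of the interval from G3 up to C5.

perfect eleventh

G to C spans four letter names (G-A-B-C), plus an octave — that makes it an eleventh of some quality.
Counting semitones, G3→C5 is 17, which is the perfect eleventh.
(Equivalently, a compound perfect fourth: a perfect fourth plus an octave.)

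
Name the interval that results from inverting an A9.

diminished seventh

First reduce the compound augmented ninth to its simple form, an augmented second.
The rule of nine gives the new number: 9 − 2 = 7, so a second becomes a seventh.
And augmented becomes diminished under inversion, so we get a diminished seventh.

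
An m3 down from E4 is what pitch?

Counting three letter names down from E lands on C.
Moving 3 semitones down from E4 (the size of a minor third) reaches C#4.

C#4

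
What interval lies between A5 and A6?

A to A is the same letter name, plus an octave — that makes it an octave of some quality.
Counting semitones, A5→A6 is 12, which is the perfect octave.

P8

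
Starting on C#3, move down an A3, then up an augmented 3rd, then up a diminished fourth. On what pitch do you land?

F3

An augmented third down from C#3 is Ab2.
Up an augmented third from Ab2: C#3 (5 semitones up).
A diminished fourth up from C#3 is F3.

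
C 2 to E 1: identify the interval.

minor 6th

Descending from C2 to E1 is the same interval as ascending E1 to C2.
E to C spans six letter names (E-F-G-A-B-C) — that makes it a sixth of some quality.
At 8 semitones, E1→C2 falls one short of a major sixth: minor.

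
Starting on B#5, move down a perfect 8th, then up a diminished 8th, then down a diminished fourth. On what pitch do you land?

F##5

B#5 down a perfect octave → B#4 (12 semitones).
Up a diminished octave from B#4: B5 (11 semitones up).
Down a diminished fourth from B5: F##5 (4 semitones down).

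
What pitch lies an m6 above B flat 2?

G flat 3

The sixth takes the letter from B up to G.
A minor sixth is 8 semitones; 8 semitones up from Bb2 gives Gb3.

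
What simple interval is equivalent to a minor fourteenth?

m7

Each octave removed subtracts seven from the number: 14 − 7 = 7.
That makes a minor fourteenth a compound minor seventh — an octave plus a minor seventh.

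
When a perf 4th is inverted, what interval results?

perfect fifth

Interval numbers invert to sum to nine: 4 + 5 = 9, so a fourth inverts to a fifth.
Quality inverts too: perfect stays perfect. That makes the inversion a perfect fifth.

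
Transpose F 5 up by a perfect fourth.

B flat 5

The fourth takes the letter from F up to B.
Moving 5 semitones up from F5 (the size of a perfect fourth) reaches Bb5.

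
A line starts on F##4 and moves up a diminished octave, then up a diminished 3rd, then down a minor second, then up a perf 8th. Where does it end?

Up a diminished octave from F##4: F#5 (11 semitones up).
F#5 up a diminished third → Ab5 (2 semitones).
Ab5 down a minor second → G5 (1 semitone).
A perfect octave up from G5 is G6.

G6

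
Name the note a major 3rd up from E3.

G#3

The third takes the letter from E up to G.
A major third is 4 semitones; 4 semitones up from E3 gives G#3.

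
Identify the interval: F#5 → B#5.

F to B spans four letter names (F-G-A-B): a fourth.
F#5 to B#5 spans 6 semitones — one semitone wider than the perfect fourth (5) — giving an augmented fourth.

A4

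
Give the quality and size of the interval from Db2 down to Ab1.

Descending from Db2 to Ab1 is the same interval as ascending Ab1 to Db2.
A to D spans four letter names (A-B-C-D): a fourth.
The perfect fourth spans 5 semitones, and Ab1 to Db2 is exactly 5 semitones — so this is a perfect fourth.

P4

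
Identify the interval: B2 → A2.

major second

Descending from B2 to A2 is the same interval as ascending A2 to B2.
A to B spans two letter names (A-B), so the interval is some kind of second.
The major second spans 2 semitones, and A2 to B2 is exactly 2 semitones — so this is a major second.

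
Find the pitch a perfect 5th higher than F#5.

The fifth takes the letter from F up to C.
A perfect fifth is 7 semitones; 7 semitones up from F#5 gives C#6.

C#6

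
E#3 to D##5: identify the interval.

major fourteenth

E to D spans seven letter names (E-F-G-A-B-C-D), plus an octave: a fourteenth.
Counting semitones, E#3→D##5 is 23, which is the major fourteenth.
(Equivalently, a compound major seventh: a major seventh plus an octave.)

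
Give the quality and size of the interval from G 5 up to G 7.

perfect 15th

G to G is the same letter name, plus 2 octaves, so the interval is some kind of fifteenth.
The perfect fifteenth spans 24 semitones, and G5 to G7 is exactly 24 semitones — so this is a perfect fifteenth.
(Equivalently, a compound perfect octave: a perfect octave plus an octave.)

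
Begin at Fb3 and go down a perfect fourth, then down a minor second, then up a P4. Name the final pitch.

Fb3 down a perfect fourth → Cb3 (5 semitones).
A minor second down from Cb3 is Bb2.
A perfect fourth up from Bb2 is Eb3.

Eb3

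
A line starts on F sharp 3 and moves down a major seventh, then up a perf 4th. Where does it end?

C 3

A major seventh down from F#3 is G2.
Up a perfect fourth from G2: C3 (5 semitones up).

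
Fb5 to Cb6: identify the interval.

perfect 5th

F to C spans five letter names (F-G-A-B-C): a fifth.
Counting semitones, Fb5→Cb6 is 7, which is the perfect fifth.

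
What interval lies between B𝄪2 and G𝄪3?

minor 6th

B to G spans six letter names (B-C-D-E-F-G), so the interval is some kind of sixth.
At 8 semitones, B##2→G##3 falls one short of a major sixth: minor.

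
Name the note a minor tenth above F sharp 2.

Three letters up from F (plus an octave) reaches A.
A minor tenth spans 15 semitones, so from F#2 the target pitch is A3.

A 3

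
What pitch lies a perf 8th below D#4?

D#3

An octave keeps the letter name D, an octave down from D.
A perfect octave is 12 semitones; 12 semitones down from D#4 gives D#3.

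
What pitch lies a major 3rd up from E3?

The third takes the letter from E up to G.
A major third is 4 semitones; 4 semitones up from E3 gives G#3.

G#3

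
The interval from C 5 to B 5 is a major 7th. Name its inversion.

m2

Interval numbers invert to sum to nine: 7 + 2 = 9, so a seventh inverts to a second.
The quality also flips — major becomes minor — giving a minor second.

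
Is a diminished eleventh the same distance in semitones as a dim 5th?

No

A diminished eleventh is 16 semitones but a diminished fifth is 6 semitones — different sizes.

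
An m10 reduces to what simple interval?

Take out an octave (7 from the number): 10 − 7 = 3.
Quality carries through unchanged, so the simple form is a minor third.

m3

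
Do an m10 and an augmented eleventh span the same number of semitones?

No

A minor tenth is 15 semitones but an augmented eleventh is 18 semitones — different sizes.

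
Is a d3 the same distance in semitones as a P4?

No

A diminished third is 2 semitones but a perfect fourth is 5 semitones — different sizes.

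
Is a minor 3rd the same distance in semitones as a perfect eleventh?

No

A minor third is 3 semitones but a perfect eleventh is 17 semitones — different sizes.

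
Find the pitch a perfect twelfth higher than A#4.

E#6

The twelfth's letter: A up five letter names plus an octave → E.
A perfect twelfth is 19 semitones; 19 semitones up from A#4 gives E#6.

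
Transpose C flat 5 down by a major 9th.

B double-flat 3

Two letters down from C (plus an octave) reaches B.
Moving 14 semitones down from Cb5 (the size of a major ninth) reaches Bbb3.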